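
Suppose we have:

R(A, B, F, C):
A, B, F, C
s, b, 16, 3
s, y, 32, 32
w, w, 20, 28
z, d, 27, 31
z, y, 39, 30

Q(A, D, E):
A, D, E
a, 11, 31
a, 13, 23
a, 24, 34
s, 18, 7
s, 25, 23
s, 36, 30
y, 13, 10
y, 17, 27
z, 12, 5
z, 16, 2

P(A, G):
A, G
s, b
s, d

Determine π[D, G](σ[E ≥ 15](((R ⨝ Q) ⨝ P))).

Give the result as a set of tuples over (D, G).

Joining R and Q on A yields {(s, b, 16, 3, 18, 7), (s, b, 16, 3, 25, 23), (s, b, 16, 3, 36, 30), (s, y, 32, 32, 18, 7), (s, y, 32, 32, 25, 23), (s, y, 32, 32, 36, 30), (z, d, 27, 31, 12, 5), (z, d, 27, 31, 16, 2), (z, y, 39, 30, 12, 5), (z, y, 39, 30, 16, 2)}.
Joining (R ⨝ Q) and P on A yields {(s, b, 16, 3, 18, 7, b), (s, b, 16, 3, 18, 7, d), (s, b, 16, 3, 25, 23, b), (s, b, 16, 3, 25, 23, d), (s, b, 16, 3, 36, 30, b), (s, b, 16, 3, 36, 30, d), (s, y, 32, 32, 18, 7, b), (s, y, 32, 32, 18, 7, d), (s, y, 32, 32, 25, 23, b), (s, y, 32, 32, 25, 23, d), (s, y, 32, 32, 36, 30, b), (s, y, 32, 32, 36, 30, d)}.
Apply σ_{E ≥ 15}; surviving tuples: {(s, b, 16, 3, 25, 23, b), (s, b, 16, 3, 25, 23, d), (s, b, 16, 3, 36, 30, b), (s, b, 16, 3, 36, 30, d), (s, y, 32, 32, 25, 23, b), (s, y, 32, 32, 25, 23, d), (s, y, 32, 32, 36, 30, b), (s, y, 32, 32, 36, 30, d)}
π[D, G]: project onto (D, G) (4 duplicate(s) eliminated) → {(25, b), (25, d), (36, b), (36, d)}

{(25, b), (25, d), (36, b), (36, d)}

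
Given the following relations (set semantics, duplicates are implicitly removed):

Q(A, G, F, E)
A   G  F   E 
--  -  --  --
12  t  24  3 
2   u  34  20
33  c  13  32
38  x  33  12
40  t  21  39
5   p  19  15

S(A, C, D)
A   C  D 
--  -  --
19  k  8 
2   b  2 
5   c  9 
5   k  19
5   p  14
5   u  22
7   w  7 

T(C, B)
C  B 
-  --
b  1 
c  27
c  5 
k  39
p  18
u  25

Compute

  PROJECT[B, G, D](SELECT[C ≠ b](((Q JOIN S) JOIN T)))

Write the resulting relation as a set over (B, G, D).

{(18, p, 14), (25, p, 22), (27, p, 9), (39, p, 19), (5, p, 9)}

Joining Q and S on A yields {(2, u, 34, 20, b, 2), (5, p, 19, 15, c, 9), (5, p, 19, 15, k, 19), (5, p, 19, 15, p, 14), (5, p, 19, 15, u, 22)}.
Joining (Q JOIN S) and T on C yields {(2, u, 34, 20, b, 2, 1), (5, p, 19, 15, c, 9, 27), (5, p, 19, 15, c, 9, 5), (5, p, 19, 15, k, 19, 39), (5, p, 19, 15, p, 14, 18), (5, p, 19, 15, u, 22, 25)}.
Apply σ_{C ≠ b}; surviving tuples: {(5, p, 19, 15, c, 9, 27), (5, p, 19, 15, c, 9, 5), (5, p, 19, 15, k, 19, 39), (5, p, 19, 15, p, 14, 18), (5, p, 19, 15, u, 22, 25)}
π_{B, G, D} gives {(18, p, 14), (25, p, 22), (27, p, 9), (39, p, 19), (5, p, 9)}.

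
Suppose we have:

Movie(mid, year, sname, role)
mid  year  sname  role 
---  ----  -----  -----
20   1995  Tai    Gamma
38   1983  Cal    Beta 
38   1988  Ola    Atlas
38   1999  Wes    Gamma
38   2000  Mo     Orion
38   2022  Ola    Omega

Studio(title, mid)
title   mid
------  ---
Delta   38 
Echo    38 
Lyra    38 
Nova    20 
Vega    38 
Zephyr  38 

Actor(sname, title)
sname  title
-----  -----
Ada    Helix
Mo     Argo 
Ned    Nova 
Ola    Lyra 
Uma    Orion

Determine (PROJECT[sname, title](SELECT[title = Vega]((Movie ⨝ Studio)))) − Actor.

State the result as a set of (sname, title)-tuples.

{(Cal, Vega), (Mo, Vega), (Ola, Vega), (Wes, Vega)}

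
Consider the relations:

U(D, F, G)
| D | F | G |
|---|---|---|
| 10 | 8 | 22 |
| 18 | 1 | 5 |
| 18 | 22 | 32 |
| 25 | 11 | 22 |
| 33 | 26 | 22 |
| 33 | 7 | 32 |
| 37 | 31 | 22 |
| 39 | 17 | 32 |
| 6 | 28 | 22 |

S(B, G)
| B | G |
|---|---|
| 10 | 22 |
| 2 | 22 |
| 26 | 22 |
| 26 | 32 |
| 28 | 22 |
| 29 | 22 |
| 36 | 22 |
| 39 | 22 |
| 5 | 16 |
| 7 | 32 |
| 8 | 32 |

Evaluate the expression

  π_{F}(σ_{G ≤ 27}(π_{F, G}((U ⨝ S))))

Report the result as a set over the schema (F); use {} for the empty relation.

U ⋈ S (natural join on G): {(10, 8, 22, 10), (10, 8, 22, 2), (10, 8, 22, 26), (10, 8, 22, 28), (10, 8, 22, 29), (10, 8, 22, 36), (10, 8, 22, 39), (18, 22, 32, 26), (18, 22, 32, 7), (18, 22, 32, 8), (25, 11, 22, 10), (25, 11, 22, 2), (25, 11, 22, 26), (25, 11, 22, 28), (25, 11, 22, 29), (25, 11, 22, 36), (25, 11, 22, 39), (33, 26, 22, 10), (33, 26, 22, 2), (33, 26, 22, 26), (33, 26, 22, 28), (33, 26, 22, 29), (33, 26, 22, 36), (33, 26, 22, 39), (33, 7, 32, 26), (33, 7, 32, 7), (33, 7, 32, 8), (37, 31, 22, 10), (37, 31, 22, 2), (37, 31, 22, 26), (37, 31, 22, 28), (37, 31, 22, 29), (37, 31, 22, 36), (37, 31, 22, 39), (39, 17, 32, 26), (39, 17, 32, 7), (39, 17, 32, 8), (6, 28, 22, 10), (6, 28, 22, 2), (6, 28, 22, 26), (6, 28, 22, 28), (6, 28, 22, 29), (6, 28, 22, 36), (6, 28, 22, 39)}
π_{F, G} gives {(11, 22), (17, 32), (22, 32), (26, 22), (28, 22), (31, 22), (7, 32), (8, 22)} (36 duplicate(s) eliminated).
Filtering on G ≤ 27 leaves {(11, 22), (26, 22), (28, 22), (31, 22), (8, 22)}.
π_{F} gives {11, 26, 28, 31, 8}.

{11, 26, 28, 31, 8}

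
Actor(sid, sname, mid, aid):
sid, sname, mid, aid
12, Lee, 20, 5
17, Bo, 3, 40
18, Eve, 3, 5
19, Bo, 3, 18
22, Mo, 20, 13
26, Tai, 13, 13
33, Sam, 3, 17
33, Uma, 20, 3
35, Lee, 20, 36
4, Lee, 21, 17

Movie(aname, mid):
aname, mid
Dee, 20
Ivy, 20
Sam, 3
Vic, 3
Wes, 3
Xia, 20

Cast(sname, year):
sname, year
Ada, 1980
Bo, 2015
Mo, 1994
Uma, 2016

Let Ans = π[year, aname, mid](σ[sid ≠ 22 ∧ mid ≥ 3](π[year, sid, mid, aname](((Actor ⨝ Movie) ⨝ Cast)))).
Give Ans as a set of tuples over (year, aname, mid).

{(2015, Sam, 3), (2015, Vic, 3), (2015, Wes, 3), (2016, Dee, 20), (2016, Ivy, 20), (2016, Xia, 20)}

Actor ⋈ Movie (natural join on mid): {(12, Lee, 20, 5, Dee), (12, Lee, 20, 5, Ivy), (12, Lee, 20, 5, Xia), (17, Bo, 3, 40, Sam), (17, Bo, 3, 40, Vic), (17, Bo, 3, 40, Wes), (18, Eve, 3, 5, Sam), (18, Eve, 3, 5, Vic), (18, Eve, 3, 5, Wes), (19, Bo, 3, 18, Sam), (19, Bo, 3, 18, Vic), (19, Bo, 3, 18, Wes), (22, Mo, 20, 13, Dee), (22, Mo, 20, 13, Ivy), (22, Mo, 20, 13, Xia), (33, Sam, 3, 17, Sam), (33, Sam, 3, 17, Vic), (33, Sam, 3, 17, Wes), (33, Uma, 20, 3, Dee), (33, Uma, 20, 3, Ivy), (33, Uma, 20, 3, Xia), (35, Lee, 20, 36, Dee), (35, Lee, 20, 36, Ivy), (35, Lee, 20, 36, Xia)}
(Actor ⨝ Movie) ⋈ Cast (natural join on sname): {(17, Bo, 3, 40, Sam, 2015), (17, Bo, 3, 40, Vic, 2015), (17, Bo, 3, 40, Wes, 2015), (19, Bo, 3, 18, Sam, 2015), (19, Bo, 3, 18, Vic, 2015), (19, Bo, 3, 18, Wes, 2015), (22, Mo, 20, 13, Dee, 1994), (22, Mo, 20, 13, Ivy, 1994), (22, Mo, 20, 13, Xia, 1994), (33, Uma, 20, 3, Dee, 2016), (33, Uma, 20, 3, Ivy, 2016), (33, Uma, 20, 3, Xia, 2016)}
Keep only column(s) year, sid, mid, aname: {(1994, 22, 20, Dee), (1994, 22, 20, Ivy), (1994, 22, 20, Xia), (2015, 17, 3, Sam), (2015, 17, 3, Vic), (2015, 17, 3, Wes), (2015, 19, 3, Sam), (2015, 19, 3, Vic), (2015, 19, 3, Wes), (2016, 33, 20, Dee), (2016, 33, 20, Ivy), (2016, 33, 20, Xia)}
σ[sid ≠ 22 ∧ mid ≥ 3]: keep tuples satisfying sid ≠ 22 ∧ mid ≥ 3 → {(2015, 17, 3, Sam), (2015, 17, 3, Vic), (2015, 17, 3, Wes), (2015, 19, 3, Sam), (2015, 19, 3, Vic), (2015, 19, 3, Wes), (2016, 33, 20, Dee), (2016, 33, 20, Ivy), (2016, 33, 20, Xia)}
Keep only column(s) year, aname, mid (3 duplicate(s) eliminated): {(2015, Sam, 3), (2015, Vic, 3), (2015, Wes, 3), (2016, Dee, 20), (2016, Ivy, 20), (2016, Xia, 20)}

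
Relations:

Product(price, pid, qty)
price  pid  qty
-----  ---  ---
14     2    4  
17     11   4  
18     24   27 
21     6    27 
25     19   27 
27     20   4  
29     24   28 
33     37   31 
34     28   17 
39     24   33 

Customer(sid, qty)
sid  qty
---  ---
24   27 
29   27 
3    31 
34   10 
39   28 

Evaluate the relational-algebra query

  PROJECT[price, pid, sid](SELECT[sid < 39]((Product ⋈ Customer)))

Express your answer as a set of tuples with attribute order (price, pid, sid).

{(18, 24, 24), (18, 24, 29), (21, 6, 24), (21, 6, 29), (25, 19, 24), (25, 19, 29), (33, 37, 3)}

Joining Product and Customer on qty yields {(18, 24, 27, 24), (18, 24, 27, 29), (21, 6, 27, 24), (21, 6, 27, 29), (25, 19, 27, 24), (25, 19, 27, 29), (29, 24, 28, 39), (33, 37, 31, 3)}.
Selection sid < 39: {(18, 24, 27, 24), (18, 24, 27, 29), (21, 6, 27, 24), (21, 6, 27, 29), (25, 19, 27, 24), (25, 19, 27, 29), (33, 37, 31, 3)}
π[price, pid, sid]: project onto (price, pid, sid) → {(18, 24, 24), (18, 24, 29), (21, 6, 24), (21, 6, 29), (25, 19, 24), (25, 19, 29), (33, 37, 3)}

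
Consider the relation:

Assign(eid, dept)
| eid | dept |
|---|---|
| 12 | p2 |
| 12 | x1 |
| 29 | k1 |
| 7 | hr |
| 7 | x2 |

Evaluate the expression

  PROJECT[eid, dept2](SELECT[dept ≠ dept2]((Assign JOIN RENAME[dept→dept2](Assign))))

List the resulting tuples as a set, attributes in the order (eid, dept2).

ρ[dept→dept2]: schema becomes (eid, dept2); tuples unchanged.
Joining Assign and RENAME[dept→dept2](Assign) on eid yields {(12, p2, p2), (12, p2, x1), (12, x1, p2), (12, x1, x1), (29, k1, k1), (7, hr, hr), (7, hr, x2), (7, x2, hr), (7, x2, x2)}.
σ[dept ≠ dept2]: keep tuples satisfying dept ≠ dept2 → {(12, p2, x1), (12, x1, p2), (7, hr, x2), (7, x2, hr)}
Keep only column(s) eid, dept2: {(12, p2), (12, x1), (7, hr), (7, x2)}

{(12, p2), (12, x1), (7, hr), (7, x2)}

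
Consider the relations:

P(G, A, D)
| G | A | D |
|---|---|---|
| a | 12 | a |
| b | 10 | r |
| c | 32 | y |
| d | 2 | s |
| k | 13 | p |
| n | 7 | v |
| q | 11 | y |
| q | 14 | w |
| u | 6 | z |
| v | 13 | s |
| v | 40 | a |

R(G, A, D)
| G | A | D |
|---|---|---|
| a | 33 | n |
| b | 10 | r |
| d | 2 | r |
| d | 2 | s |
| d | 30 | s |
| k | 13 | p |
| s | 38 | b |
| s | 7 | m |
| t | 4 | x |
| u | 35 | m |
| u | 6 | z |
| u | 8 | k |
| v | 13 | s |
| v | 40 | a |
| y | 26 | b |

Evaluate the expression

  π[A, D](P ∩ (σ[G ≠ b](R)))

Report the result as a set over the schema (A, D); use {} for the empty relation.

σ[G ≠ b]: keep tuples satisfying G ≠ b → {(a, 33, n), (d, 2, r), (d, 2, s), (d, 30, s), (k, 13, p), (s, 38, b), (s, 7, m), (t, 4, x), (u, 35, m), (u, 6, z), (u, 8, k), (v, 13, s), (v, 40, a), (y, 26, b)}
Taking the intersection: {(d, 2, s), (k, 13, p), (u, 6, z), (v, 13, s), (v, 40, a)}
Projecting to A, D: {(13, p), (13, s), (2, s), (40, a), (6, z)}

{(13, p), (13, s), (2, s), (40, a), (6, z)}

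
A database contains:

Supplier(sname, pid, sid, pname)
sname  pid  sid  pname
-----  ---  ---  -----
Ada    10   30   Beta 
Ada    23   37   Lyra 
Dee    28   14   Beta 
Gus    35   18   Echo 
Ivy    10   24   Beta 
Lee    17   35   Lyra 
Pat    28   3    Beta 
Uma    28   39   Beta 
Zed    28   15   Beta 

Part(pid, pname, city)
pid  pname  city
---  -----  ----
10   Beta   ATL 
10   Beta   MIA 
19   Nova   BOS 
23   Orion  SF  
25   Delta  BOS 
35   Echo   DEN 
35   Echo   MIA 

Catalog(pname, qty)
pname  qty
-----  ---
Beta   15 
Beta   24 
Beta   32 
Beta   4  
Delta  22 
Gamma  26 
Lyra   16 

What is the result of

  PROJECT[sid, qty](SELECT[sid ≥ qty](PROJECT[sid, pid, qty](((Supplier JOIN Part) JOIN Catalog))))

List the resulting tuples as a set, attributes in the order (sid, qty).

Supplier ⋈ Part (natural join on pid, pname): {(Ada, 10, 30, Beta, ATL), (Ada, 10, 30, Beta, MIA), (Gus, 35, 18, Echo, DEN), (Gus, 35, 18, Echo, MIA), (Ivy, 10, 24, Beta, ATL), (Ivy, 10, 24, Beta, MIA)}
(Supplier JOIN Part) ⋈ Catalog (natural join on pname): {(Ada, 10, 30, Beta, ATL, 15), (Ada, 10, 30, Beta, ATL, 24), (Ada, 10, 30, Beta, ATL, 32), (Ada, 10, 30, Beta, ATL, 4), (Ada, 10, 30, Beta, MIA, 15), (Ada, 10, 30, Beta, MIA, 24), (Ada, 10, 30, Beta, MIA, 32), (Ada, 10, 30, Beta, MIA, 4), (Ivy, 10, 24, Beta, ATL, 15), (Ivy, 10, 24, Beta, ATL, 24), (Ivy, 10, 24, Beta, ATL, 32), (Ivy, 10, 24, Beta, ATL, 4), (Ivy, 10, 24, Beta, MIA, 15), (Ivy, 10, 24, Beta, MIA, 24), (Ivy, 10, 24, Beta, MIA, 32), (Ivy, 10, 24, Beta, MIA, 4)}
Projecting to sid, pid, qty (8 duplicate(s) eliminated): {(24, 10, 15), (24, 10, 24), (24, 10, 32), (24, 10, 4), (30, 10, 15), (30, 10, 24), (30, 10, 32), (30, 10, 4)}
Selection sid ≥ qty: {(24, 10, 15), (24, 10, 24), (24, 10, 4), (30, 10, 15), (30, 10, 24), (30, 10, 4)}
Projecting to sid, qty: {(24, 15), (24, 24), (24, 4), (30, 15), (30, 24), (30, 4)}

{(24, 15), (24, 24), (24, 4), (30, 15), (30, 24), (30, 4)}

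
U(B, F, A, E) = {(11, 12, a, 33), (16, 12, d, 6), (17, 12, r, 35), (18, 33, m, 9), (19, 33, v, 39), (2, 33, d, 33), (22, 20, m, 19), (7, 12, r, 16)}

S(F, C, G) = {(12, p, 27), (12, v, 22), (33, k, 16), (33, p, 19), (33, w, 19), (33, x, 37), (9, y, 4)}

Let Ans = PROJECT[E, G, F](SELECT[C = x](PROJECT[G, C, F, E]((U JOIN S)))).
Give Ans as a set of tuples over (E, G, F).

Joining U and S on F yields {(11, 12, a, 33, p, 27), (11, 12, a, 33, v, 22), (16, 12, d, 6, p, 27), (16, 12, d, 6, v, 22), (17, 12, r, 35, p, 27), (17, 12, r, 35, v, 22), (18, 33, m, 9, k, 16), (18, 33, m, 9, p, 19), (18, 33, m, 9, w, 19), (18, 33, m, 9, x, 37), (19, 33, v, 39, k, 16), (19, 33, v, 39, p, 19), (19, 33, v, 39, w, 19), (19, 33, v, 39, x, 37), (2, 33, d, 33, k, 16), (2, 33, d, 33, p, 19), (2, 33, d, 33, w, 19), (2, 33, d, 33, x, 37), (7, 12, r, 16, p, 27), (7, 12, r, 16, v, 22)}.
Keep only column(s) G, C, F, E: {(16, k, 33, 33), (16, k, 33, 39), (16, k, 33, 9), (19, p, 33, 33), (19, p, 33, 39), (19, p, 33, 9), (19, w, 33, 33), (19, w, 33, 39), (19, w, 33, 9), (22, v, 12, 16), (22, v, 12, 33), (22, v, 12, 35), (22, v, 12, 6), (27, p, 12, 16), (27, p, 12, 33), (27, p, 12, 35), (27, p, 12, 6), (37, x, 33, 33), (37, x, 33, 39), (37, x, 33, 9)}
Apply σ_{C = x}; surviving tuples: {(37, x, 33, 33), (37, x, 33, 39), (37, x, 33, 9)}
Keep only column(s) E, G, F: {(33, 37, 33), (39, 37, 33), (9, 37, 33)}

{(33, 37, 33), (39, 37, 33), (9, 37, 33)}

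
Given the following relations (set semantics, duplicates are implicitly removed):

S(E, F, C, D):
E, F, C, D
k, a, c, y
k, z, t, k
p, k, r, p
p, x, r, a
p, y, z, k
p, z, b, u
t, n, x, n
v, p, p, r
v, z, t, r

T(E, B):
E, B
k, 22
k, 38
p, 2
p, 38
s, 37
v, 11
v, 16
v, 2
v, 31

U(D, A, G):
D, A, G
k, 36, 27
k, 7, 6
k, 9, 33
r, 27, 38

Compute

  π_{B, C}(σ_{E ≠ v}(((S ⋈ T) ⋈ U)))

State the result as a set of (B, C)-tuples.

Natural join on E: {(k, a, c, y, 22), (k, a, c, y, 38), (k, z, t, k, 22), (k, z, t, k, 38), (p, k, r, p, 2), (p, k, r, p, 38), (p, x, r, a, 2), (p, x, r, a, 38), (p, y, z, k, 2), (p, y, z, k, 38), (p, z, b, u, 2), (p, z, b, u, 38), (v, p, p, r, 11), (v, p, p, r, 16), (v, p, p, r, 2), (v, p, p, r, 31), (v, z, t, r, 11), (v, z, t, r, 16), (v, z, t, r, 2), (v, z, t, r, 31)}
Natural join on D: {(k, z, t, k, 22, 36, 27), (k, z, t, k, 22, 7, 6), (k, z, t, k, 22, 9, 33), (k, z, t, k, 38, 36, 27), (k, z, t, k, 38, 7, 6), (k, z, t, k, 38, 9, 33), (p, y, z, k, 2, 36, 27), (p, y, z, k, 2, 7, 6), (p, y, z, k, 2, 9, 33), (p, y, z, k, 38, 36, 27), (p, y, z, k, 38, 7, 6), (p, y, z, k, 38, 9, 33), (v, p, p, r, 11, 27, 38), (v, p, p, r, 16, 27, 38), (v, p, p, r, 2, 27, 38), (v, p, p, r, 31, 27, 38), (v, z, t, r, 11, 27, 38), (v, z, t, r, 16, 27, 38), (v, z, t, r, 2, 27, 38), (v, z, t, r, 31, 27, 38)}
σ[E ≠ v]: keep tuples satisfying E ≠ v → {(k, z, t, k, 22, 36, 27), (k, z, t, k, 22, 7, 6), (k, z, t, k, 22, 9, 33), (k, z, t, k, 38, 36, 27), (k, z, t, k, 38, 7, 6), (k, z, t, k, 38, 9, 33), (p, y, z, k, 2, 36, 27), (p, y, z, k, 2, 7, 6), (p, y, z, k, 2, 9, 33), (p, y, z, k, 38, 36, 27), (p, y, z, k, 38, 7, 6), (p, y, z, k, 38, 9, 33)}
π[B, C]: project onto (B, C) (8 duplicate(s) eliminated) → {(2, z), (22, t), (38, t), (38, z)}

{(2, z), (22, t), (38, t), (38, z)}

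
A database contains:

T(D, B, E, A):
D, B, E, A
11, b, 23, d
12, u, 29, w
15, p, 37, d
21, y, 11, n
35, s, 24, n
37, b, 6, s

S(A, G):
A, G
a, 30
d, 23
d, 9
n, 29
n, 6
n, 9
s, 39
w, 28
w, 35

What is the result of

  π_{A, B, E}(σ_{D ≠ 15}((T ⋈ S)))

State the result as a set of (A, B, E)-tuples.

{(d, b, 23), (n, s, 24), (n, y, 11), (s, b, 6), (w, u, 29)}

Joining T and S on A yields {(11, b, 23, d, 23), (11, b, 23, d, 9), (12, u, 29, w, 28), (12, u, 29, w, 35), (15, p, 37, d, 23), (15, p, 37, d, 9), (21, y, 11, n, 29), (21, y, 11, n, 6), (21, y, 11, n, 9), (35, s, 24, n, 29), (35, s, 24, n, 6), (35, s, 24, n, 9), (37, b, 6, s, 39)}.
Apply σ_{D ≠ 15}; surviving tuples: {(11, b, 23, d, 23), (11, b, 23, d, 9), (12, u, 29, w, 28), (12, u, 29, w, 35), (21, y, 11, n, 29), (21, y, 11, n, 6), (21, y, 11, n, 9), (35, s, 24, n, 29), (35, s, 24, n, 6), (35, s, 24, n, 9), (37, b, 6, s, 39)}
π[A, B, E]: project onto (A, B, E) (6 duplicate(s) eliminated) → {(d, b, 23), (n, s, 24), (n, y, 11), (s, b, 6), (w, u, 29)}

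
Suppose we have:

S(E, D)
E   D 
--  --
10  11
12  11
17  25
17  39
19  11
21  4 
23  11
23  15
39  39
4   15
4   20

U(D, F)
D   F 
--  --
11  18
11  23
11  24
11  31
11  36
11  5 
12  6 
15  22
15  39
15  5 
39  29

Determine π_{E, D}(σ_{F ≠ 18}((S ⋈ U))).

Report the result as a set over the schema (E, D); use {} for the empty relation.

S ⋈ U (natural join on D): {(10, 11, 18), (10, 11, 23), (10, 11, 24), (10, 11, 31), (10, 11, 36), (10, 11, 5), (12, 11, 18), (12, 11, 23), (12, 11, 24), (12, 11, 31), (12, 11, 36), (12, 11, 5), (17, 39, 29), (19, 11, 18), (19, 11, 23), (19, 11, 24), (19, 11, 31), (19, 11, 36), (19, 11, 5), (23, 11, 18), (23, 11, 23), (23, 11, 24), (23, 11, 31), (23, 11, 36), (23, 11, 5), (23, 15, 22), (23, 15, 39), (23, 15, 5), (39, 39, 29), (4, 15, 22), (4, 15, 39), (4, 15, 5)}
Apply σ_{F ≠ 18}; surviving tuples: {(10, 11, 23), (10, 11, 24), (10, 11, 31), (10, 11, 36), (10, 11, 5), (12, 11, 23), (12, 11, 24), (12, 11, 31), (12, 11, 36), (12, 11, 5), (17, 39, 29), (19, 11, 23), (19, 11, 24), (19, 11, 31), (19, 11, 36), (19, 11, 5), (23, 11, 23), (23, 11, 24), (23, 11, 31), (23, 11, 36), (23, 11, 5), (23, 15, 22), (23, 15, 39), (23, 15, 5), (39, 39, 29), (4, 15, 22), (4, 15, 39), (4, 15, 5)}
π[E, D]: project onto (E, D) (20 duplicate(s) eliminated) → {(10, 11), (12, 11), (17, 39), (19, 11), (23, 11), (23, 15), (39, 39), (4, 15)}

{(10, 11), (12, 11), (17, 39), (19, 11), (23, 11), (23, 15), (39, 39), (4, 15)}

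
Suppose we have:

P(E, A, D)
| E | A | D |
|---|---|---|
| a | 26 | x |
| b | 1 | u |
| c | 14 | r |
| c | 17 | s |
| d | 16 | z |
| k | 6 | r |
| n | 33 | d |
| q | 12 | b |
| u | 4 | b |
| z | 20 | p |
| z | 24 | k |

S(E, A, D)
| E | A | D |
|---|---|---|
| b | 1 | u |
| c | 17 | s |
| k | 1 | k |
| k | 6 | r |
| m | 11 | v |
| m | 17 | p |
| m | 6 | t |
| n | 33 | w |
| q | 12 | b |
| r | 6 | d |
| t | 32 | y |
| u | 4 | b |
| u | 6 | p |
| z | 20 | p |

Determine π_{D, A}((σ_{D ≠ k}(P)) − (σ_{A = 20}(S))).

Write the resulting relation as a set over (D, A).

Filtering on D ≠ k leaves {(a, 26, x), (b, 1, u), (c, 14, r), (c, 17, s), (d, 16, z), (k, 6, r), (n, 33, d), (q, 12, b), (u, 4, b), (z, 20, p)}.
Filtering on A = 20 leaves {(z, 20, p)}.
Difference: {(a, 26, x), (b, 1, u), (c, 14, r), (c, 17, s), (d, 16, z), (k, 6, r), (n, 33, d), (q, 12, b), (u, 4, b), (z, 20, p)} with {(z, 20, p)} → {(a, 26, x), (b, 1, u), (c, 14, r), (c, 17, s), (d, 16, z), (k, 6, r), (n, 33, d), (q, 12, b), (u, 4, b)}
Keep only column(s) D, A: {(b, 12), (b, 4), (d, 33), (r, 14), (r, 6), (s, 17), (u, 1), (x, 26), (z, 16)}

{(b, 12), (b, 4), (d, 33), (r, 14), (r, 6), (s, 17), (u, 1), (x, 26), (z, 16)}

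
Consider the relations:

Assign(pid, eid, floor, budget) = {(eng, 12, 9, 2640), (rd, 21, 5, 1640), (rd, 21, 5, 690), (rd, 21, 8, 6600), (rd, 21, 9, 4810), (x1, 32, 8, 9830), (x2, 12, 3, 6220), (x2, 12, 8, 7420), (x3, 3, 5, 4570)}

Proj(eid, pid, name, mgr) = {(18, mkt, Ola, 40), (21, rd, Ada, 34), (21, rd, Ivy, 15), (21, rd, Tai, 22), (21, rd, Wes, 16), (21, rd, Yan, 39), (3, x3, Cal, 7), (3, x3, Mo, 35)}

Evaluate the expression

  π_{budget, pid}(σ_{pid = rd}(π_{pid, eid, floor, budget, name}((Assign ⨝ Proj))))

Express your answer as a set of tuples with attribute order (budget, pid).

{(1640, rd), (4810, rd), (6600, rd), (690, rd)}

Assign ⋈ Proj (natural join on pid, eid): {(rd, 21, 5, 1640, Ada, 34), (rd, 21, 5, 1640, Ivy, 15), (rd, 21, 5, 1640, Tai, 22), (rd, 21, 5, 1640, Wes, 16), (rd, 21, 5, 1640, Yan, 39), (rd, 21, 5, 690, Ada, 34), (rd, 21, 5, 690, Ivy, 15), (rd, 21, 5, 690, Tai, 22), (rd, 21, 5, 690, Wes, 16), (rd, 21, 5, 690, Yan, 39), (rd, 21, 8, 6600, Ada, 34), (rd, 21, 8, 6600, Ivy, 15), (rd, 21, 8, 6600, Tai, 22), (rd, 21, 8, 6600, Wes, 16), (rd, 21, 8, 6600, Yan, 39), (rd, 21, 9, 4810, Ada, 34), (rd, 21, 9, 4810, Ivy, 15), (rd, 21, 9, 4810, Tai, 22), (rd, 21, 9, 4810, Wes, 16), (rd, 21, 9, 4810, Yan, 39), (x3, 3, 5, 4570, Cal, 7), (x3, 3, 5, 4570, Mo, 35)}
Keep only column(s) pid, eid, floor, budget, name: {(rd, 21, 5, 1640, Ada), (rd, 21, 5, 1640, Ivy), (rd, 21, 5, 1640, Tai), (rd, 21, 5, 1640, Wes), (rd, 21, 5, 1640, Yan), (rd, 21, 5, 690, Ada), (rd, 21, 5, 690, Ivy), (rd, 21, 5, 690, Tai), (rd, 21, 5, 690, Wes), (rd, 21, 5, 690, Yan), (rd, 21, 8, 6600, Ada), (rd, 21, 8, 6600, Ivy), (rd, 21, 8, 6600, Tai), (rd, 21, 8, 6600, Wes), (rd, 21, 8, 6600, Yan), (rd, 21, 9, 4810, Ada), (rd, 21, 9, 4810, Ivy), (rd, 21, 9, 4810, Tai), (rd, 21, 9, 4810, Wes), (rd, 21, 9, 4810, Yan), (x3, 3, 5, 4570, Cal), (x3, 3, 5, 4570, Mo)}
Apply σ_{pid = rd}; surviving tuples: {(rd, 21, 5, 1640, Ada), (rd, 21, 5, 1640, Ivy), (rd, 21, 5, 1640, Tai), (rd, 21, 5, 1640, Wes), (rd, 21, 5, 1640, Yan), (rd, 21, 5, 690, Ada), (rd, 21, 5, 690, Ivy), (rd, 21, 5, 690, Tai), (rd, 21, 5, 690, Wes), (rd, 21, 5, 690, Yan), (rd, 21, 8, 6600, Ada), (rd, 21, 8, 6600, Ivy), (rd, 21, 8, 6600, Tai), (rd, 21, 8, 6600, Wes), (rd, 21, 8, 6600, Yan), (rd, 21, 9, 4810, Ada), (rd, 21, 9, 4810, Ivy), (rd, 21, 9, 4810, Tai), (rd, 21, 9, 4810, Wes), (rd, 21, 9, 4810, Yan)}
Keep only column(s) budget, pid (16 duplicate(s) eliminated): {(1640, rd), (4810, rd), (6600, rd), (690, rd)}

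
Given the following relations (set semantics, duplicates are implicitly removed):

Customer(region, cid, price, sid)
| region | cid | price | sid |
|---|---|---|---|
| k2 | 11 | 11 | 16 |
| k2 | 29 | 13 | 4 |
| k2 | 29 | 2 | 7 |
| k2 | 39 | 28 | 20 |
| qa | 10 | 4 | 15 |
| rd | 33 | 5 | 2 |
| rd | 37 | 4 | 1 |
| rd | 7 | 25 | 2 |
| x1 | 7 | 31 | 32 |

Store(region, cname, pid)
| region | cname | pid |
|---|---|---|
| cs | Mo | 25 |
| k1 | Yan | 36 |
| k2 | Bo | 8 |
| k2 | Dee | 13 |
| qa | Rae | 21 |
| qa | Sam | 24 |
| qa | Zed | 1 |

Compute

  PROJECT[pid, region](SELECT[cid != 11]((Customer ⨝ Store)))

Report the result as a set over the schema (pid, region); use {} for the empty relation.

{(1, qa), (13, k2), (21, qa), (24, qa), (8, k2)}

Joining Customer and Store on region yields {(k2, 11, 11, 16, Bo, 8), (k2, 11, 11, 16, Dee, 13), (k2, 29, 13, 4, Bo, 8), (k2, 29, 13, 4, Dee, 13), (k2, 29, 2, 7, Bo, 8), (k2, 29, 2, 7, Dee, 13), (k2, 39, 28, 20, Bo, 8), (k2, 39, 28, 20, Dee, 13), (qa, 10, 4, 15, Rae, 21), (qa, 10, 4, 15, Sam, 24), (qa, 10, 4, 15, Zed, 1)}.
σ[cid != 11]: keep tuples satisfying cid != 11 → {(k2, 29, 13, 4, Bo, 8), (k2, 29, 13, 4, Dee, 13), (k2, 29, 2, 7, Bo, 8), (k2, 29, 2, 7, Dee, 13), (k2, 39, 28, 20, Bo, 8), (k2, 39, 28, 20, Dee, 13), (qa, 10, 4, 15, Rae, 21), (qa, 10, 4, 15, Sam, 24), (qa, 10, 4, 15, Zed, 1)}
Projecting to pid, region (4 duplicate(s) eliminated): {(1, qa), (13, k2), (21, qa), (24, qa), (8, k2)}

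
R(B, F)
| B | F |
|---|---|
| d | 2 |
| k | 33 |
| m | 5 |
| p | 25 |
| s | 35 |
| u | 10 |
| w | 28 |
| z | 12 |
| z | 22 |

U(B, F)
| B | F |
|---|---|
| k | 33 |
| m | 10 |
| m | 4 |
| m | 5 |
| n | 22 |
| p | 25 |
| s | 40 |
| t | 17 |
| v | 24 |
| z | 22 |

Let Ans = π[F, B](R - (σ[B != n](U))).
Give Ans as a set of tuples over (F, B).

{(10, u), (12, z), (2, d), (28, w), (35, s)}

Apply σ_{B != n}; surviving tuples: {(k, 33), (m, 10), (m, 4), (m, 5), (p, 25), (s, 40), (t, 17), (v, 24), (z, 22)}
Difference: {(d, 2), (k, 33), (m, 5), (p, 25), (s, 35), (u, 10), (w, 28), (z, 12), (z, 22)} with {(k, 33), (m, 10), (m, 4), (m, 5), (p, 25), (s, 40), (t, 17), (v, 24), (z, 22)} → {(d, 2), (s, 35), (u, 10), (w, 28), (z, 12)}
π_{F, B} gives {(10, u), (12, z), (2, d), (28, w), (35, s)}.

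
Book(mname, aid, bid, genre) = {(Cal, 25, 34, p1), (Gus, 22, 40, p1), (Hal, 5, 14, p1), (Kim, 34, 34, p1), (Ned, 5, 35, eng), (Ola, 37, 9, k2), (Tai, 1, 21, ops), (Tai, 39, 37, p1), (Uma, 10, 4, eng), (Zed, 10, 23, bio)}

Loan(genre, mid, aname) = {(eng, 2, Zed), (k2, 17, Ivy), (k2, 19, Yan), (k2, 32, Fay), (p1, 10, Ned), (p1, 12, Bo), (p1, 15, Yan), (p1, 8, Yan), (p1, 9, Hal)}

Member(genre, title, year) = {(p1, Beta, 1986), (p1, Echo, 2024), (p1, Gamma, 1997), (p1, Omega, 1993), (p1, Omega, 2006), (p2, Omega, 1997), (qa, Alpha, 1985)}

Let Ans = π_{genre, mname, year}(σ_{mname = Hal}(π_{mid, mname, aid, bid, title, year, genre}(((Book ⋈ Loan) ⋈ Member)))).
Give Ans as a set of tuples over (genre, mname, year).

{(p1, Hal, 1986), (p1, Hal, 1993), (p1, Hal, 1997), (p1, Hal, 2006), (p1, Hal, 2024)}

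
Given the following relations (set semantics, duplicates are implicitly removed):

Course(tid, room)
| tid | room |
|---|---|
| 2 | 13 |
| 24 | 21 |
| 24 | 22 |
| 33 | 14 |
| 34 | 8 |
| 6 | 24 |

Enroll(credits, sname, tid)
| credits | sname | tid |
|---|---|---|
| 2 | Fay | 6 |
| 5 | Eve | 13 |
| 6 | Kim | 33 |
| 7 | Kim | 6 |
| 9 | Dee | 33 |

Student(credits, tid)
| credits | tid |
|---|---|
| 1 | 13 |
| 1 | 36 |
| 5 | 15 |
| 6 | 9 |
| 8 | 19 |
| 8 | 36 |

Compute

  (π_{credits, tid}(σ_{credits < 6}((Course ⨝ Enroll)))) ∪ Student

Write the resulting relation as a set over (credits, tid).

Joining Course and Enroll on tid yields {(33, 14, 6, Kim), (33, 14, 9, Dee), (6, 24, 2, Fay), (6, 24, 7, Kim)}.
Apply σ_{credits < 6}; surviving tuples: {(6, 24, 2, Fay)}
π_{credits, tid} gives {(2, 6)}.
Set union of the two operands is {(1, 13), (1, 36), (2, 6), (5, 15), (6, 9), (8, 19), (8, 36)}.

{(1, 13), (1, 36), (2, 6), (5, 15), (6, 9), (8, 19), (8, 36)}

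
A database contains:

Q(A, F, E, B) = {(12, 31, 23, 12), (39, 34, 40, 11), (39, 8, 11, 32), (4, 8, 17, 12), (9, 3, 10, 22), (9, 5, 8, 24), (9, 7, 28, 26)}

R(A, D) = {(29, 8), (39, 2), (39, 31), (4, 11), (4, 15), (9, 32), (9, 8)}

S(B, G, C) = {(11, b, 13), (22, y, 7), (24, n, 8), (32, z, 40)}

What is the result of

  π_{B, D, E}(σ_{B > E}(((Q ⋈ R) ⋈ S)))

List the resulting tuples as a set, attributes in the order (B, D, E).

{(22, 32, 10), (22, 8, 10), (24, 32, 8), (24, 8, 8), (32, 2, 11), (32, 31, 11)}

Joining Q and R on A yields {(39, 34, 40, 11, 2), (39, 34, 40, 11, 31), (39, 8, 11, 32, 2), (39, 8, 11, 32, 31), (4, 8, 17, 12, 11), (4, 8, 17, 12, 15), (9, 3, 10, 22, 32), (9, 3, 10, 22, 8), (9, 5, 8, 24, 32), (9, 5, 8, 24, 8), (9, 7, 28, 26, 32), (9, 7, 28, 26, 8)}.
Joining (Q ⋈ R) and S on B yields {(39, 34, 40, 11, 2, b, 13), (39, 34, 40, 11, 31, b, 13), (39, 8, 11, 32, 2, z, 40), (39, 8, 11, 32, 31, z, 40), (9, 3, 10, 22, 32, y, 7), (9, 3, 10, 22, 8, y, 7), (9, 5, 8, 24, 32, n, 8), (9, 5, 8, 24, 8, n, 8)}.
Apply σ_{B > E}; surviving tuples: {(39, 8, 11, 32, 2, z, 40), (39, 8, 11, 32, 31, z, 40), (9, 3, 10, 22, 32, y, 7), (9, 3, 10, 22, 8, y, 7), (9, 5, 8, 24, 32, n, 8), (9, 5, 8, 24, 8, n, 8)}
Projecting to B, D, E: {(22, 32, 10), (22, 8, 10), (24, 32, 8), (24, 8, 8), (32, 2, 11), (32, 31, 11)}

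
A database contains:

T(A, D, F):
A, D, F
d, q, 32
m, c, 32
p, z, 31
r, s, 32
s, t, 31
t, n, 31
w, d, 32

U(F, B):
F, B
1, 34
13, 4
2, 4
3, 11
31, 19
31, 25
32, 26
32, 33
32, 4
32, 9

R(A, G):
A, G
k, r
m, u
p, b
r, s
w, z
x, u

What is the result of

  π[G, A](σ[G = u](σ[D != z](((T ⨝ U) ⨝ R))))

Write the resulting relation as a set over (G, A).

{(u, m)}

Joining T and U on F yields {(d, q, 32, 26), (d, q, 32, 33), (d, q, 32, 4), (d, q, 32, 9), (m, c, 32, 26), (m, c, 32, 33), (m, c, 32, 4), (m, c, 32, 9), (p, z, 31, 19), (p, z, 31, 25), (r, s, 32, 26), (r, s, 32, 33), (r, s, 32, 4), (r, s, 32, 9), (s, t, 31, 19), (s, t, 31, 25), (t, n, 31, 19), (t, n, 31, 25), (w, d, 32, 26), (w, d, 32, 33), (w, d, 32, 4), (w, d, 32, 9)}.
Joining (T ⨝ U) and R on A yields {(m, c, 32, 26, u), (m, c, 32, 33, u), (m, c, 32, 4, u), (m, c, 32, 9, u), (p, z, 31, 19, b), (p, z, 31, 25, b), (r, s, 32, 26, s), (r, s, 32, 33, s), (r, s, 32, 4, s), (r, s, 32, 9, s), (w, d, 32, 26, z), (w, d, 32, 33, z), (w, d, 32, 4, z), (w, d, 32, 9, z)}.
Selection D != z: {(m, c, 32, 26, u), (m, c, 32, 33, u), (m, c, 32, 4, u), (m, c, 32, 9, u), (r, s, 32, 26, s), (r, s, 32, 33, s), (r, s, 32, 4, s), (r, s, 32, 9, s), (w, d, 32, 26, z), (w, d, 32, 33, z), (w, d, 32, 4, z), (w, d, 32, 9, z)}
Selection G = u: {(m, c, 32, 26, u), (m, c, 32, 33, u), (m, c, 32, 4, u), (m, c, 32, 9, u)}
π[G, A]: project onto (G, A) (3 duplicate(s) eliminated) → {(u, m)}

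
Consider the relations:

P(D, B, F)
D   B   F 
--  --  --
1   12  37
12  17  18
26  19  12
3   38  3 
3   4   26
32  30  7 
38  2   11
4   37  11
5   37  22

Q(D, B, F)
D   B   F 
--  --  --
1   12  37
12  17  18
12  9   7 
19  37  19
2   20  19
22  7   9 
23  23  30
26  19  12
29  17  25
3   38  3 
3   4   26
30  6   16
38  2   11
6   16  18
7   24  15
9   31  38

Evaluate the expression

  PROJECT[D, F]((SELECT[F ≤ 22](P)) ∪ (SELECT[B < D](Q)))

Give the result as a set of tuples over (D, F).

{(12, 18), (12, 7), (22, 9), (26, 12), (29, 25), (3, 3), (30, 16), (32, 7), (38, 11), (4, 11), (5, 22)}

Apply σ_{F ≤ 22}; surviving tuples: {(12, 17, 18), (26, 19, 12), (3, 38, 3), (32, 30, 7), (38, 2, 11), (4, 37, 11), (5, 37, 22)}
Apply σ_{B < D}; surviving tuples: {(12, 9, 7), (22, 7, 9), (26, 19, 12), (29, 17, 25), (30, 6, 16), (38, 2, 11)}
Set union of the two operands is {(12, 17, 18), (12, 9, 7), (22, 7, 9), (26, 19, 12), (29, 17, 25), (3, 38, 3), (30, 6, 16), (32, 30, 7), (38, 2, 11), (4, 37, 11), (5, 37, 22)}.
π[D, F]: project onto (D, F) → {(12, 18), (12, 7), (22, 9), (26, 12), (29, 25), (3, 3), (30, 16), (32, 7), (38, 11), (4, 11), (5, 22)}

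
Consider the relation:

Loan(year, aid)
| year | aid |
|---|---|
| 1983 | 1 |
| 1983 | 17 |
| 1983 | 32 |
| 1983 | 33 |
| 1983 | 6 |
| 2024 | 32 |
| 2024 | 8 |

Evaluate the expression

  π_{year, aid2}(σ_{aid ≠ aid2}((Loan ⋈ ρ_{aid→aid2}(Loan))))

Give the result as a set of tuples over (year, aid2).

{(1983, 1), (1983, 17), (1983, 32), (1983, 33), (1983, 6), (2024, 32), (2024, 8)}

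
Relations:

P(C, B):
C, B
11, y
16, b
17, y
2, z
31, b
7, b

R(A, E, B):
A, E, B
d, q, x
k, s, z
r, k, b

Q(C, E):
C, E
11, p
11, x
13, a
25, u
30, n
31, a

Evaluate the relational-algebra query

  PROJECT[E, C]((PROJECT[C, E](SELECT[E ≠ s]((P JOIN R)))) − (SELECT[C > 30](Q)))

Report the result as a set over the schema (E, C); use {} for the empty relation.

P ⋈ R (natural join on B): {(16, b, r, k), (2, z, k, s), (31, b, r, k), (7, b, r, k)}
Filtering on E ≠ s leaves {(16, b, r, k), (31, b, r, k), (7, b, r, k)}.
Keep only column(s) C, E: {(16, k), (31, k), (7, k)}
Filtering on C > 30 leaves {(31, a)}.
Difference: {(16, k), (31, k), (7, k)} with {(31, a)} → {(16, k), (31, k), (7, k)}
Keep only column(s) E, C: {(k, 16), (k, 31), (k, 7)}

{(k, 16), (k, 31), (k, 7)}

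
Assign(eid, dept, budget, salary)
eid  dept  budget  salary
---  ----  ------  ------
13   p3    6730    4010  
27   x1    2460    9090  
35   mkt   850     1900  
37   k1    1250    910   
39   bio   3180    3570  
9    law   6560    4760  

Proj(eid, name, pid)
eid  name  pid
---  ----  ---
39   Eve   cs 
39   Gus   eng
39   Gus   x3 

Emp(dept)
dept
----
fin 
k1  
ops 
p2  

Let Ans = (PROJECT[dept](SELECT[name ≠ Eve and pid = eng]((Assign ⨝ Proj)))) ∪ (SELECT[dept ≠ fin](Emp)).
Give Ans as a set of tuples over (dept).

{bio, k1, ops, p2}

Joining Assign and Proj on eid yields {(39, bio, 3180, 3570, Eve, cs), (39, bio, 3180, 3570, Gus, eng), (39, bio, 3180, 3570, Gus, x3)}.
Selection name ≠ Eve and pid = eng: {(39, bio, 3180, 3570, Gus, eng)}
π[dept]: project onto (dept) → {bio}
Selection dept ≠ fin: {k1, ops, p2}
Taking the union: {bio, k1, ops, p2}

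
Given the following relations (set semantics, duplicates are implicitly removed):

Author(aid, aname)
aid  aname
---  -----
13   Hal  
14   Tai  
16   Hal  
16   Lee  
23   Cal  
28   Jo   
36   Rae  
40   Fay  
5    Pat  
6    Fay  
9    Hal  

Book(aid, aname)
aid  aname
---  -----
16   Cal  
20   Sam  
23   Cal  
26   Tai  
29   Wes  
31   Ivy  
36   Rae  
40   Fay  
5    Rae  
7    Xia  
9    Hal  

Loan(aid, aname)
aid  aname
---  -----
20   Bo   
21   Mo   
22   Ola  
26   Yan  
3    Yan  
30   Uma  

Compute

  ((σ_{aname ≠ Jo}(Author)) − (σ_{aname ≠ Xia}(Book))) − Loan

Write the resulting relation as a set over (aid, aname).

Apply σ_{aname ≠ Jo}; surviving tuples: {(13, Hal), (14, Tai), (16, Hal), (16, Lee), (23, Cal), (36, Rae), (40, Fay), (5, Pat), (6, Fay), (9, Hal)}
Apply σ_{aname ≠ Xia}; surviving tuples: {(16, Cal), (20, Sam), (23, Cal), (26, Tai), (29, Wes), (31, Ivy), (36, Rae), (40, Fay), (5, Rae), (9, Hal)}
Set difference of the two operands is {(13, Hal), (14, Tai), (16, Hal), (16, Lee), (5, Pat), (6, Fay)}.
Set difference of the two operands is {(13, Hal), (14, Tai), (16, Hal), (16, Lee), (5, Pat), (6, Fay)}.

{(13, Hal), (14, Tai), (16, Hal), (16, Lee), (5, Pat), (6, Fay)}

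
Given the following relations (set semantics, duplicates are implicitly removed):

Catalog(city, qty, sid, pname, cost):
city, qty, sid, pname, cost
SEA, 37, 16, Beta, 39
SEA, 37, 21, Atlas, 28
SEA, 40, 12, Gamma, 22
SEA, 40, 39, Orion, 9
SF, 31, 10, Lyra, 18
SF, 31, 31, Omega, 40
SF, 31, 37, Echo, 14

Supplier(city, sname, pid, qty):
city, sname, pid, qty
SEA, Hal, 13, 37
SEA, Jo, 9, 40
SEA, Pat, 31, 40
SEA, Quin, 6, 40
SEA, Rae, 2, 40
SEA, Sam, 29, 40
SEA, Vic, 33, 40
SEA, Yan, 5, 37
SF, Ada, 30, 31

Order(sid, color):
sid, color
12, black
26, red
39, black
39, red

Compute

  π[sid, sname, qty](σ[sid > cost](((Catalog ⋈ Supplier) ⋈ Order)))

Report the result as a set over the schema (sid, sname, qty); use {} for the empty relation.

{(39, Jo, 40), (39, Pat, 40), (39, Quin, 40), (39, Rae, 40), (39, Sam, 40), (39, Vic, 40)}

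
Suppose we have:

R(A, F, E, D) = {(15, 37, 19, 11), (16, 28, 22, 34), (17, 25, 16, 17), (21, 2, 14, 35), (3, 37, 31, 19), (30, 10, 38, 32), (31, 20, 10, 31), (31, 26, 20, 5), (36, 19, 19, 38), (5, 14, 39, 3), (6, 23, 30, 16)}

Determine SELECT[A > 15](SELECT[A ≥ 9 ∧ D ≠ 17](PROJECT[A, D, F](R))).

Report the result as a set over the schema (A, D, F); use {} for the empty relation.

Projecting to A, D, F: {(15, 11, 37), (16, 34, 28), (17, 17, 25), (21, 35, 2), (3, 19, 37), (30, 32, 10), (31, 31, 20), (31, 5, 26), (36, 38, 19), (5, 3, 14), (6, 16, 23)}
Selection A ≥ 9 ∧ D ≠ 17: {(15, 11, 37), (16, 34, 28), (21, 35, 2), (30, 32, 10), (31, 31, 20), (31, 5, 26), (36, 38, 19)}
Selection A > 15: {(16, 34, 28), (21, 35, 2), (30, 32, 10), (31, 31, 20), (31, 5, 26), (36, 38, 19)}

{(16, 34, 28), (21, 35, 2), (30, 32, 10), (31, 31, 20), (31, 5, 26), (36, 38, 19)}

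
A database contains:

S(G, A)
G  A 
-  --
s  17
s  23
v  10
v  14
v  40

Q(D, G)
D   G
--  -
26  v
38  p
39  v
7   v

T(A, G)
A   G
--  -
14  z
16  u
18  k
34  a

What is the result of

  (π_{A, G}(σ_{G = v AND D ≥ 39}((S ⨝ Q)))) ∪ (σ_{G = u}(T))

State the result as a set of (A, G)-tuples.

{(10, v), (14, v), (16, u), (40, v)}

Natural join on G: {(v, 10, 26), (v, 10, 39), (v, 10, 7), (v, 14, 26), (v, 14, 39), (v, 14, 7), (v, 40, 26), (v, 40, 39), (v, 40, 7)}
σ[G = v AND D ≥ 39]: keep tuples satisfying G = v AND D ≥ 39 → {(v, 10, 39), (v, 14, 39), (v, 40, 39)}
Projecting to A, G: {(10, v), (14, v), (40, v)}
σ[G = u]: keep tuples satisfying G = u → {(16, u)}
Taking the union: {(10, v), (14, v), (16, u), (40, v)}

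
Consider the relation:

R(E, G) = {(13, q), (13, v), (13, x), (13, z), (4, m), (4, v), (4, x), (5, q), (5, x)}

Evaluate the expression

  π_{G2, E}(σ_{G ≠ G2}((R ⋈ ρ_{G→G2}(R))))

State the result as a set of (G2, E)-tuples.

ρ[G→G2]: schema becomes (E, G2); tuples unchanged.
R ⋈ ρ_{G→G2}(R) (natural join on E): {(13, q, q), (13, q, v), (13, q, x), (13, q, z), (13, v, q), (13, v, v), (13, v, x), (13, v, z), (13, x, q), (13, x, v), (13, x, x), (13, x, z), (13, z, q), (13, z, v), (13, z, x), (13, z, z), (4, m, m), (4, m, v), (4, m, x), (4, v, m), (4, v, v), (4, v, x), (4, x, m), (4, x, v), (4, x, x), (5, q, q), (5, q, x), (5, x, q), (5, x, x)}
σ[G ≠ G2]: keep tuples satisfying G ≠ G2 → {(13, q, v), (13, q, x), (13, q, z), (13, v, q), (13, v, x), (13, v, z), (13, x, q), (13, x, v), (13, x, z), (13, z, q), (13, z, v), (13, z, x), (4, m, v), (4, m, x), (4, v, m), (4, v, x), (4, x, m), (4, x, v), (5, q, x), (5, x, q)}
π[G2, E]: project onto (G2, E) (11 duplicate(s) eliminated) → {(m, 4), (q, 13), (q, 5), (v, 13), (v, 4), (x, 13), (x, 4), (x, 5), (z, 13)}

{(m, 4), (q, 13), (q, 5), (v, 13), (v, 4), (x, 13), (x, 4), (x, 5), (z, 13)}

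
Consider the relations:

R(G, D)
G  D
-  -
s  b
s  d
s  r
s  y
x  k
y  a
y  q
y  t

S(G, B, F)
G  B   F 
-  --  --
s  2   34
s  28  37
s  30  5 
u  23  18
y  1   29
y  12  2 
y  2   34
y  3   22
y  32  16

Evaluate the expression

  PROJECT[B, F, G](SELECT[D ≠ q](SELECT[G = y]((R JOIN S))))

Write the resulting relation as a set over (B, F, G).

{(1, 29, y), (12, 2, y), (2, 34, y), (3, 22, y), (32, 16, y)}

Natural join on G: {(s, b, 2, 34), (s, b, 28, 37), (s, b, 30, 5), (s, d, 2, 34), (s, d, 28, 37), (s, d, 30, 5), (s, r, 2, 34), (s, r, 28, 37), (s, r, 30, 5), (s, y, 2, 34), (s, y, 28, 37), (s, y, 30, 5), (y, a, 1, 29), (y, a, 12, 2), (y, a, 2, 34), (y, a, 3, 22), (y, a, 32, 16), (y, q, 1, 29), (y, q, 12, 2), (y, q, 2, 34), (y, q, 3, 22), (y, q, 32, 16), (y, t, 1, 29), (y, t, 12, 2), (y, t, 2, 34), (y, t, 3, 22), (y, t, 32, 16)}
Selection G = y: {(y, a, 1, 29), (y, a, 12, 2), (y, a, 2, 34), (y, a, 3, 22), (y, a, 32, 16), (y, q, 1, 29), (y, q, 12, 2), (y, q, 2, 34), (y, q, 3, 22), (y, q, 32, 16), (y, t, 1, 29), (y, t, 12, 2), (y, t, 2, 34), (y, t, 3, 22), (y, t, 32, 16)}
Selection D ≠ q: {(y, a, 1, 29), (y, a, 12, 2), (y, a, 2, 34), (y, a, 3, 22), (y, a, 32, 16), (y, t, 1, 29), (y, t, 12, 2), (y, t, 2, 34), (y, t, 3, 22), (y, t, 32, 16)}
π[B, F, G]: project onto (B, F, G) (5 duplicate(s) eliminated) → {(1, 29, y), (12, 2, y), (2, 34, y), (3, 22, y), (32, 16, y)}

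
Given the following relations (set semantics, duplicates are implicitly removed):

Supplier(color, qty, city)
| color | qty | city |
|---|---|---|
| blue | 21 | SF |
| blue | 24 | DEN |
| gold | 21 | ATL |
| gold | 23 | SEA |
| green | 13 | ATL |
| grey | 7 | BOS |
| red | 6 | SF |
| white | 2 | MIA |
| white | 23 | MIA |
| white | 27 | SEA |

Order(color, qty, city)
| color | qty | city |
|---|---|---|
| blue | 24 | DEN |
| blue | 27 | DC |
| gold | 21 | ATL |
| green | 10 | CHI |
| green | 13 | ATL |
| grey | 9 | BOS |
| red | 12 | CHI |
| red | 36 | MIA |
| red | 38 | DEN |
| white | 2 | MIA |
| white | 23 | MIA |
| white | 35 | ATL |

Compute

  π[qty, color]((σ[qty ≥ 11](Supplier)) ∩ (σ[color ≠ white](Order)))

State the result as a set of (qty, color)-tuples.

{(13, green), (21, gold), (24, blue)}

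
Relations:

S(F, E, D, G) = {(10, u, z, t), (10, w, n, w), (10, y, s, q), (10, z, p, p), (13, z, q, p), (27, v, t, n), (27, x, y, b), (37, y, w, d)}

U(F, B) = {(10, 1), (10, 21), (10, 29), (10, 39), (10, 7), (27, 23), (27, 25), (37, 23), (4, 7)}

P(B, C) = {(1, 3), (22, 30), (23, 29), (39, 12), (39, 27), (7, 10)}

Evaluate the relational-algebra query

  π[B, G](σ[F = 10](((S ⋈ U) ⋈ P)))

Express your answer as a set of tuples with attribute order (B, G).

{(1, p), (1, q), (1, t), (1, w), (39, p), (39, q), (39, t), (39, w), (7, p), (7, q), (7, t), (7, w)}

S ⋈ U (natural join on F): {(10, u, z, t, 1), (10, u, z, t, 21), (10, u, z, t, 29), (10, u, z, t, 39), (10, u, z, t, 7), (10, w, n, w, 1), (10, w, n, w, 21), (10, w, n, w, 29), (10, w, n, w, 39), (10, w, n, w, 7), (10, y, s, q, 1), (10, y, s, q, 21), (10, y, s, q, 29), (10, y, s, q, 39), (10, y, s, q, 7), (10, z, p, p, 1), (10, z, p, p, 21), (10, z, p, p, 29), (10, z, p, p, 39), (10, z, p, p, 7), (27, v, t, n, 23), (27, v, t, n, 25), (27, x, y, b, 23), (27, x, y, b, 25), (37, y, w, d, 23)}
(S ⋈ U) ⋈ P (natural join on B): {(10, u, z, t, 1, 3), (10, u, z, t, 39, 12), (10, u, z, t, 39, 27), (10, u, z, t, 7, 10), (10, w, n, w, 1, 3), (10, w, n, w, 39, 12), (10, w, n, w, 39, 27), (10, w, n, w, 7, 10), (10, y, s, q, 1, 3), (10, y, s, q, 39, 12), (10, y, s, q, 39, 27), (10, y, s, q, 7, 10), (10, z, p, p, 1, 3), (10, z, p, p, 39, 12), (10, z, p, p, 39, 27), (10, z, p, p, 7, 10), (27, v, t, n, 23, 29), (27, x, y, b, 23, 29), (37, y, w, d, 23, 29)}
σ[F = 10]: keep tuples satisfying F = 10 → {(10, u, z, t, 1, 3), (10, u, z, t, 39, 12), (10, u, z, t, 39, 27), (10, u, z, t, 7, 10), (10, w, n, w, 1, 3), (10, w, n, w, 39, 12), (10, w, n, w, 39, 27), (10, w, n, w, 7, 10), (10, y, s, q, 1, 3), (10, y, s, q, 39, 12), (10, y, s, q, 39, 27), (10, y, s, q, 7, 10), (10, z, p, p, 1, 3), (10, z, p, p, 39, 12), (10, z, p, p, 39, 27), (10, z, p, p, 7, 10)}
π[B, G]: project onto (B, G) (4 duplicate(s) eliminated) → {(1, p), (1, q), (1, t), (1, w), (39, p), (39, q), (39, t), (39, w), (7, p), (7, q), (7, t), (7, w)}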